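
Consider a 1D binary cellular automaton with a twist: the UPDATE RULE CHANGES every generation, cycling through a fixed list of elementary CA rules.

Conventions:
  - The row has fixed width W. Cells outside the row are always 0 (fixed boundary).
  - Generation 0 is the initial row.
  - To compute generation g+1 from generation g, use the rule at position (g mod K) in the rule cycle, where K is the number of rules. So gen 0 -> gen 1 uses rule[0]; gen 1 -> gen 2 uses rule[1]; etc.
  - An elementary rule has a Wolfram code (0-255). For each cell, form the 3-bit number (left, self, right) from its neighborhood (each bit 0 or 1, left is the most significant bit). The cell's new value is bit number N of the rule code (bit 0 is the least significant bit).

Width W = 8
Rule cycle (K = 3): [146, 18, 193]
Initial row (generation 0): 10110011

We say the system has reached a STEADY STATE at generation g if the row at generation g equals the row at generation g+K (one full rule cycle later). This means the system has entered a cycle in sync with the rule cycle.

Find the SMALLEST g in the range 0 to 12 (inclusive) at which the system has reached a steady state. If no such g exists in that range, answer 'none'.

Answer: 10

Derivation:
Gen 0: 10110011
Gen 1 (rule 146): 00001100
Gen 2 (rule 18): 00010010
Gen 3 (rule 193): 11000000
Gen 4 (rule 146): 00100000
Gen 5 (rule 18): 01010000
Gen 6 (rule 193): 00000111
Gen 7 (rule 146): 00001010
Gen 8 (rule 18): 00010001
Gen 9 (rule 193): 11000100
Gen 10 (rule 146): 00101010
Gen 11 (rule 18): 01000001
Gen 12 (rule 193): 00011100
Gen 13 (rule 146): 00101010
Gen 14 (rule 18): 01000001
Gen 15 (rule 193): 00011100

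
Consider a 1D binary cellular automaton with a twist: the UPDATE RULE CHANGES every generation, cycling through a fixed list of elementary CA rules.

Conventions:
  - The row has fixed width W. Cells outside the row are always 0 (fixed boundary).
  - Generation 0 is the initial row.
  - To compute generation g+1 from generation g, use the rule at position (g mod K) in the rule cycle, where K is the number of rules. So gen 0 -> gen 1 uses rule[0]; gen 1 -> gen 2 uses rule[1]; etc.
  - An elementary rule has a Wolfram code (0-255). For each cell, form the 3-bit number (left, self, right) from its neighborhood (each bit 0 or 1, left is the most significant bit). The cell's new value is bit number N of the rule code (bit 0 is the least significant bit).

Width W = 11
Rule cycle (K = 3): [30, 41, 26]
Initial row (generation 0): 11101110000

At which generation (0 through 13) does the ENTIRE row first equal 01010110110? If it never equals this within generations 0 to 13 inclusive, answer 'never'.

Answer: 8

Derivation:
Gen 0: 11101110000
Gen 1 (rule 30): 10001001000
Gen 2 (rule 41): 00100000011
Gen 3 (rule 26): 01010000110
Gen 4 (rule 30): 11011001101
Gen 5 (rule 41): 10110001010
Gen 6 (rule 26): 00101010001
Gen 7 (rule 30): 01101011011
Gen 8 (rule 41): 01010110110
Gen 9 (rule 26): 10000100101
Gen 10 (rule 30): 11001111101
Gen 11 (rule 41): 10001000010
Gen 12 (rule 26): 01010100101
Gen 13 (rule 30): 11010111101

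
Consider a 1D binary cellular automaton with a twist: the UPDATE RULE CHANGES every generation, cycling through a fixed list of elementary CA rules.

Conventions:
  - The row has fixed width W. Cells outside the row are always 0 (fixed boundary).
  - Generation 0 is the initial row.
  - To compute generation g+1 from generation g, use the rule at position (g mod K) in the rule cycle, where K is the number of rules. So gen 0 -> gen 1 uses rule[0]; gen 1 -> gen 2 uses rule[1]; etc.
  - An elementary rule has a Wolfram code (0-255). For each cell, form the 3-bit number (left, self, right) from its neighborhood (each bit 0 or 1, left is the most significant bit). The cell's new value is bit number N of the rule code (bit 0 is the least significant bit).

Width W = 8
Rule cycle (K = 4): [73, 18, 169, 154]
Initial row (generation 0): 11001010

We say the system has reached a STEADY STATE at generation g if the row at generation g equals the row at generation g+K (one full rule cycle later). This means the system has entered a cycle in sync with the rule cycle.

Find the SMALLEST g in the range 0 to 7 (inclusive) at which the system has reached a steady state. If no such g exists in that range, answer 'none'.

Gen 0: 11001010
Gen 1 (rule 73): 11000000
Gen 2 (rule 18): 00100000
Gen 3 (rule 169): 10001111
Gen 4 (rule 154): 01011110
Gen 5 (rule 73): 00010010
Gen 6 (rule 18): 00101101
Gen 7 (rule 169): 10011010
Gen 8 (rule 154): 01110001
Gen 9 (rule 73): 01010100
Gen 10 (rule 18): 10000010
Gen 11 (rule 169): 00111000

Answer: none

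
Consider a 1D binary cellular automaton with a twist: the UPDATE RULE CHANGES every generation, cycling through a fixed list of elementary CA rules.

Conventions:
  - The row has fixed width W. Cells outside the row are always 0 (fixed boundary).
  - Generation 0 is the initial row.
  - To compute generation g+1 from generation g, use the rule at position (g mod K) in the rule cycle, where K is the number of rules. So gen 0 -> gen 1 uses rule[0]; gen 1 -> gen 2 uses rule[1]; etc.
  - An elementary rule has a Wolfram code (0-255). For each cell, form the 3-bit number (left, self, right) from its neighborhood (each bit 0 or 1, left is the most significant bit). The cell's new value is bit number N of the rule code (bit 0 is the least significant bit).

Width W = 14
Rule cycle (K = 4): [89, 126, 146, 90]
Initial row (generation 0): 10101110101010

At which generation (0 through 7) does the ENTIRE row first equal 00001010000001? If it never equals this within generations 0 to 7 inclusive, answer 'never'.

Gen 0: 10101110101010
Gen 1 (rule 89): 00001010000001
Gen 2 (rule 126): 00011111000011
Gen 3 (rule 146): 00101110100100
Gen 4 (rule 90): 01001010011010
Gen 5 (rule 89): 00100001011001
Gen 6 (rule 126): 01110011111111
Gen 7 (rule 146): 10101101111110

Answer: 1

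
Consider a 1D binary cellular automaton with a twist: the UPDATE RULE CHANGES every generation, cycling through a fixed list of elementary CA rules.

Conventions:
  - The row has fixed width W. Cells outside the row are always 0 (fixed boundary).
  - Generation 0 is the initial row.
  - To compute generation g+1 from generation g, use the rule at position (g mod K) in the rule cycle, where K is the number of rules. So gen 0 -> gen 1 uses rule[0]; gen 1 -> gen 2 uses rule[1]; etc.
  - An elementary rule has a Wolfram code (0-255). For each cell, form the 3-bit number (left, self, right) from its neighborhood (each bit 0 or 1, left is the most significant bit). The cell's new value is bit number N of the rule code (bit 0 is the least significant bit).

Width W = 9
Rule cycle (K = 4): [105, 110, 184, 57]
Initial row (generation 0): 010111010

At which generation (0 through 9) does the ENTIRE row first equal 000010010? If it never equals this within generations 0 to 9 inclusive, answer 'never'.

Gen 0: 010111010
Gen 1 (rule 105): 001101100
Gen 2 (rule 110): 011111100
Gen 3 (rule 184): 011111010
Gen 4 (rule 57): 010000101
Gen 5 (rule 105): 000110010
Gen 6 (rule 110): 001110110
Gen 7 (rule 184): 001101101
Gen 8 (rule 57): 101011010
Gen 9 (rule 105): 010111100

Answer: never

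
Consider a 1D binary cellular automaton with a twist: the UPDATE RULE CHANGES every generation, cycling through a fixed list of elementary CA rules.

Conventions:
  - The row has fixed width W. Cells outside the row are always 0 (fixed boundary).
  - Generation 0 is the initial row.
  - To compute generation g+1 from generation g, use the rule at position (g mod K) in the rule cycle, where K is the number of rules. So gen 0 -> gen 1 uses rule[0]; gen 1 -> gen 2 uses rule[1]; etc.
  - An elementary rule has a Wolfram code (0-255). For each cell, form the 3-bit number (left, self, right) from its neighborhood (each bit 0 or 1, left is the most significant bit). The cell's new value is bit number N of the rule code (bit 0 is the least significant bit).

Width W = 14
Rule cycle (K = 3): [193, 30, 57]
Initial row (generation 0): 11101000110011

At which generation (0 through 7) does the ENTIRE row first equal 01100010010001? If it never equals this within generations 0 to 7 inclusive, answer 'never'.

Answer: 1

Derivation:
Gen 0: 11101000110011
Gen 1 (rule 193): 01100010010001
Gen 2 (rule 30): 11010111111011
Gen 3 (rule 57): 10101100000110
Gen 4 (rule 193): 00000101110010
Gen 5 (rule 30): 00001101001111
Gen 6 (rule 57): 11101010101000
Gen 7 (rule 193): 01100000000011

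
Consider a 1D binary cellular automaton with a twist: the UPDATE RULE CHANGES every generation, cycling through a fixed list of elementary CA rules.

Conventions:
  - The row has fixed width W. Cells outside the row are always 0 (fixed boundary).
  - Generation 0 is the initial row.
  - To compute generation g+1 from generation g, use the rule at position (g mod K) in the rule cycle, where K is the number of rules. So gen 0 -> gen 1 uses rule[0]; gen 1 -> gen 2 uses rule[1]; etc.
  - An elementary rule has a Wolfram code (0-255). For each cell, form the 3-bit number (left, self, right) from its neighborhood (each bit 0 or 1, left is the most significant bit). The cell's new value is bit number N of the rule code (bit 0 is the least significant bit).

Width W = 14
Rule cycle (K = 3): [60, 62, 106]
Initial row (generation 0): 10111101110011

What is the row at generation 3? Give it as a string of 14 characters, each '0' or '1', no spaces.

Gen 0: 10111101110011
Gen 1 (rule 60): 11100011001010
Gen 2 (rule 62): 10010110111111
Gen 3 (rule 106): 00101111100001

Answer: 00101111100001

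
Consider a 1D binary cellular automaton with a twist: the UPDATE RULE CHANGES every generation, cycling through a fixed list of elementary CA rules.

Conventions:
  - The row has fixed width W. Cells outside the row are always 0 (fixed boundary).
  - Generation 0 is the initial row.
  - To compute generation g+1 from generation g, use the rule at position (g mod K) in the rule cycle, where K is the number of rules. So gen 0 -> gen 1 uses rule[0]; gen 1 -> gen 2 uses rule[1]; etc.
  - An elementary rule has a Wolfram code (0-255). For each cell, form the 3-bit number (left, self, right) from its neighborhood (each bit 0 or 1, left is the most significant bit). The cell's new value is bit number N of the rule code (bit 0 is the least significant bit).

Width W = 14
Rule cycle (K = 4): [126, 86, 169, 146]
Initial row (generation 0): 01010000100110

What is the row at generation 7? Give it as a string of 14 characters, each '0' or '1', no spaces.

Answer: 10110011111100

Derivation:
Gen 0: 01010000100110
Gen 1 (rule 126): 11111001111111
Gen 2 (rule 86): 00001110000001
Gen 3 (rule 169): 11101100111100
Gen 4 (rule 146): 01000011011010
Gen 5 (rule 126): 11100111111111
Gen 6 (rule 86): 00111000000001
Gen 7 (rule 169): 10110011111100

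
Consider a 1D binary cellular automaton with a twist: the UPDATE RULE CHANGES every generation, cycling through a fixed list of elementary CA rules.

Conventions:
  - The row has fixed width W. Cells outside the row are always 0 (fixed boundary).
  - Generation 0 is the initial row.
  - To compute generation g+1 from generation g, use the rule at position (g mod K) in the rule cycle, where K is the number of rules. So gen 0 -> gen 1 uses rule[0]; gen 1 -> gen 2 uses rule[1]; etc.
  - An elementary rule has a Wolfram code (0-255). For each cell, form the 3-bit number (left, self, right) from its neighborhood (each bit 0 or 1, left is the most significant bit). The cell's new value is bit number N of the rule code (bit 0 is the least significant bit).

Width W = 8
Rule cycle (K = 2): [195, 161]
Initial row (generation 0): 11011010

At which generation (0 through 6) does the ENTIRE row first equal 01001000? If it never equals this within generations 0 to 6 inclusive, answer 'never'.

Answer: 1

Derivation:
Gen 0: 11011010
Gen 1 (rule 195): 01001000
Gen 2 (rule 161): 00000011
Gen 3 (rule 195): 11111101
Gen 4 (rule 161): 01111010
Gen 5 (rule 195): 10111000
Gen 6 (rule 161): 01010011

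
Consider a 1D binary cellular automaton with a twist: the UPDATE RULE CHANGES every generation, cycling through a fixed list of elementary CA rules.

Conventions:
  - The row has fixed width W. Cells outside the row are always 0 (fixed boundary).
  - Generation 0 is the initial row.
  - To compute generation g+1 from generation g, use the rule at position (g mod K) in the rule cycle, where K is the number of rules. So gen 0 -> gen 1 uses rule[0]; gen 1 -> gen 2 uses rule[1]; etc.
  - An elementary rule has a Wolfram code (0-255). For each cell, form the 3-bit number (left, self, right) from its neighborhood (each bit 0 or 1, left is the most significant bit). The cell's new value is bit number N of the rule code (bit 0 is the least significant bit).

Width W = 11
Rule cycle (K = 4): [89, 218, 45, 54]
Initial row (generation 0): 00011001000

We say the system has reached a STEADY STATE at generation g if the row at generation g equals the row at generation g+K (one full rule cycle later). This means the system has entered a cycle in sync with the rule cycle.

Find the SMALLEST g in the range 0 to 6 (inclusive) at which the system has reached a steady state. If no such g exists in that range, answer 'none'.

Gen 0: 00011001000
Gen 1 (rule 89): 11011100111
Gen 2 (rule 218): 11011111111
Gen 3 (rule 45): 10110000000
Gen 4 (rule 54): 11001000000
Gen 5 (rule 89): 11100111111
Gen 6 (rule 218): 11111111111
Gen 7 (rule 45): 10000000000
Gen 8 (rule 54): 11000000000
Gen 9 (rule 89): 11111111111
Gen 10 (rule 218): 11111111111

Answer: 6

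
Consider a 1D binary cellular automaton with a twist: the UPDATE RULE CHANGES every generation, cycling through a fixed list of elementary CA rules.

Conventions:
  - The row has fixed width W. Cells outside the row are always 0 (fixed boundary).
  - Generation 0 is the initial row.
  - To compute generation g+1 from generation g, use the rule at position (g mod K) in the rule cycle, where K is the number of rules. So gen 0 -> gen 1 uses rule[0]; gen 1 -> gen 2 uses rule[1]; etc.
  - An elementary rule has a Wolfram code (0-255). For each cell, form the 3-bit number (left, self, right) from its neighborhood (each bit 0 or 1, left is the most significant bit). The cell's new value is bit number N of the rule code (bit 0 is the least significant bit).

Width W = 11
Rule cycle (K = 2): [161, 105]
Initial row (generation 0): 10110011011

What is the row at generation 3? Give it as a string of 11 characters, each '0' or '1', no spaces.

Gen 0: 10110011011
Gen 1 (rule 161): 01000000100
Gen 2 (rule 105): 00011110001
Gen 3 (rule 161): 11001100100

Answer: 11001100100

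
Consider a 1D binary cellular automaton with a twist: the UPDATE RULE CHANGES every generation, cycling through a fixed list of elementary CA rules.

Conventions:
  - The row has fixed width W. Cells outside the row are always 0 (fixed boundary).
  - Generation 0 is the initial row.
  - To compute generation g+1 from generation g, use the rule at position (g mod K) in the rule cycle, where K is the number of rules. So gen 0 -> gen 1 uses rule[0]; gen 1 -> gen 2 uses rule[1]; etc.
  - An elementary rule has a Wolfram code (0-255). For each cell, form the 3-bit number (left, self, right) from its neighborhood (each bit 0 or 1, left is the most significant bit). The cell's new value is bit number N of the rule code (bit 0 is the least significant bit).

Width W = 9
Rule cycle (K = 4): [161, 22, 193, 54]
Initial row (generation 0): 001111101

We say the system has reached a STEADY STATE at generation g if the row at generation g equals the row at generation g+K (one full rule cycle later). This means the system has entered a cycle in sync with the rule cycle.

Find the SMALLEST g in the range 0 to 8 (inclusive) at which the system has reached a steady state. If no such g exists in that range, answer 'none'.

Gen 0: 001111101
Gen 1 (rule 161): 100111010
Gen 2 (rule 22): 111000011
Gen 3 (rule 193): 011011001
Gen 4 (rule 54): 100100111
Gen 5 (rule 161): 000000010
Gen 6 (rule 22): 000000111
Gen 7 (rule 193): 111110011
Gen 8 (rule 54): 000001100
Gen 9 (rule 161): 111100001
Gen 10 (rule 22): 000010011
Gen 11 (rule 193): 111000001
Gen 12 (rule 54): 000100011

Answer: none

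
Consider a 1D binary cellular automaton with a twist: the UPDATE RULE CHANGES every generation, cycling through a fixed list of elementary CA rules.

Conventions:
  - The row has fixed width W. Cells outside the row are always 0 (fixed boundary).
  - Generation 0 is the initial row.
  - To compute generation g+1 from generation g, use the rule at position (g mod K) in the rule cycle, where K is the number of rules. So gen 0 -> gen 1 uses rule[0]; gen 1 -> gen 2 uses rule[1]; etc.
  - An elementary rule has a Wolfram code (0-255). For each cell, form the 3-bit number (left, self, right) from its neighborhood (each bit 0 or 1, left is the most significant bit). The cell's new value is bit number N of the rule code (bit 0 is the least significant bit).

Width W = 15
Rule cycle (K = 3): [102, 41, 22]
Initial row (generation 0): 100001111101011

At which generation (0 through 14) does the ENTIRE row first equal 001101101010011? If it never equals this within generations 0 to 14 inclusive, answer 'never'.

Answer: never

Derivation:
Gen 0: 100001111101011
Gen 1 (rule 102): 100010000111101
Gen 2 (rule 41): 001000110100010
Gen 3 (rule 22): 011101000110111
Gen 4 (rule 102): 100111001011001
Gen 5 (rule 41): 000100000110000
Gen 6 (rule 22): 001110001001000
Gen 7 (rule 102): 010010011011000
Gen 8 (rule 41): 000000010110011
Gen 9 (rule 22): 000000110001100
Gen 10 (rule 102): 000001010010100
Gen 11 (rule 41): 111100100001001
Gen 12 (rule 22): 000011110011111
Gen 13 (rule 102): 000100010100001
Gen 14 (rule 41): 110001001001100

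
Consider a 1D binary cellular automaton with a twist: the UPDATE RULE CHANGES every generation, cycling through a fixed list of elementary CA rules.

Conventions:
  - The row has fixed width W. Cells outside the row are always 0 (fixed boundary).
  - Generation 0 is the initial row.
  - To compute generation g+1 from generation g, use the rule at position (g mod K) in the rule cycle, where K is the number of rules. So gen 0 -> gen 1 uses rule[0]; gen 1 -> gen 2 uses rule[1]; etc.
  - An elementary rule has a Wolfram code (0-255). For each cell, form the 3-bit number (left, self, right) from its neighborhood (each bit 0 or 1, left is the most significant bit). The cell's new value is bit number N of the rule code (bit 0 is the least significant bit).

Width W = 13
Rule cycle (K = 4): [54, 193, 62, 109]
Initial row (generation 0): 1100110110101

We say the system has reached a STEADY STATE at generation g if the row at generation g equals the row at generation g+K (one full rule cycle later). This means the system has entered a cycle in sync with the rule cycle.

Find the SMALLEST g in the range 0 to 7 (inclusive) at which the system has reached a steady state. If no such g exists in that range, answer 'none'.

Answer: none

Derivation:
Gen 0: 1100110110101
Gen 1 (rule 54): 0011001001111
Gen 2 (rule 193): 1001000000111
Gen 3 (rule 62): 1111100001100
Gen 4 (rule 109): 1000101101101
Gen 5 (rule 54): 1101110010011
Gen 6 (rule 193): 0100110000001
Gen 7 (rule 62): 1111101000011
Gen 8 (rule 109): 1000111011011
Gen 9 (rule 54): 1101000100100
Gen 10 (rule 193): 0100010000001
Gen 11 (rule 62): 1110111000011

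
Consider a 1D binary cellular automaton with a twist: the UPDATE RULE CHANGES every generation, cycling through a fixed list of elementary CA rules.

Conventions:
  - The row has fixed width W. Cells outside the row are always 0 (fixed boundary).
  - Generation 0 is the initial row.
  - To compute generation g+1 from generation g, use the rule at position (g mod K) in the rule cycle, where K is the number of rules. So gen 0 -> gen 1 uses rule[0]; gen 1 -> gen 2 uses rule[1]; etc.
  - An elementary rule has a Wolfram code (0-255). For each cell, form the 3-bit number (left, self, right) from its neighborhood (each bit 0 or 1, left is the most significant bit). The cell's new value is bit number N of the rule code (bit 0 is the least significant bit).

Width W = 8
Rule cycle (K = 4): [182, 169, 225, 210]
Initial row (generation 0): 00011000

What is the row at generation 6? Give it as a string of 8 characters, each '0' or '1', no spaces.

Gen 0: 00011000
Gen 1 (rule 182): 00100100
Gen 2 (rule 169): 10000001
Gen 3 (rule 225): 00111100
Gen 4 (rule 210): 01011110
Gen 5 (rule 182): 11101101
Gen 6 (rule 169): 11011010

Answer: 11011010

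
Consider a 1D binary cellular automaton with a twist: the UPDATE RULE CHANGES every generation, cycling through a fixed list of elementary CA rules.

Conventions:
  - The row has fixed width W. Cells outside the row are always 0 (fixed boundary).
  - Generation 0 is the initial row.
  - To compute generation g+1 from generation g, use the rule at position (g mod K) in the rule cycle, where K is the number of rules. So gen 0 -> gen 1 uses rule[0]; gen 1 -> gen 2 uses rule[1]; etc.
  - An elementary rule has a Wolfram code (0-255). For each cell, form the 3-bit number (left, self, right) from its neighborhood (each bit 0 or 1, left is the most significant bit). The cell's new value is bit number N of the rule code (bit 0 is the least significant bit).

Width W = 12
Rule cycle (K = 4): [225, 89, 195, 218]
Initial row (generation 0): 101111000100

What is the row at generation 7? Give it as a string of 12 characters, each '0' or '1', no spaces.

Gen 0: 101111000100
Gen 1 (rule 225): 010111010001
Gen 2 (rule 89): 000101001100
Gen 3 (rule 195): 111000010101
Gen 4 (rule 218): 111100100000
Gen 5 (rule 225): 011100001111
Gen 6 (rule 89): 010111101001
Gen 7 (rule 195): 100011100010

Answer: 100011100010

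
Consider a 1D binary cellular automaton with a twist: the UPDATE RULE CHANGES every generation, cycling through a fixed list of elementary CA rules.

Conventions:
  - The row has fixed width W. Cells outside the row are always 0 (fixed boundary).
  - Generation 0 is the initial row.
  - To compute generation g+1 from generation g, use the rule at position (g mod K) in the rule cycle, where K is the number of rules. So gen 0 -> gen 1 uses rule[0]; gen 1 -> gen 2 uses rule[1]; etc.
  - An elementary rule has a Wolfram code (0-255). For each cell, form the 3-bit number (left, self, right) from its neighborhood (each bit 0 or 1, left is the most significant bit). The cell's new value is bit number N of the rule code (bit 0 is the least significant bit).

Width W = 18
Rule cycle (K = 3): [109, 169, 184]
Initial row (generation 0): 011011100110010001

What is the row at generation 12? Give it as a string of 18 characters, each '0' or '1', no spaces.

Answer: 101010111011011101

Derivation:
Gen 0: 011011100110010001
Gen 1 (rule 109): 011110100110010101
Gen 2 (rule 169): 011101000100001010
Gen 3 (rule 184): 011010100010000101
Gen 4 (rule 109): 011111101010110111
Gen 5 (rule 169): 011111010101101110
Gen 6 (rule 184): 011110101011011101
Gen 7 (rule 109): 010011111111110111
Gen 8 (rule 169): 000011111111101110
Gen 9 (rule 184): 000011111111011101
Gen 10 (rule 109): 111010000001110111
Gen 11 (rule 169): 110100111101101110
Gen 12 (rule 184): 101010111011011101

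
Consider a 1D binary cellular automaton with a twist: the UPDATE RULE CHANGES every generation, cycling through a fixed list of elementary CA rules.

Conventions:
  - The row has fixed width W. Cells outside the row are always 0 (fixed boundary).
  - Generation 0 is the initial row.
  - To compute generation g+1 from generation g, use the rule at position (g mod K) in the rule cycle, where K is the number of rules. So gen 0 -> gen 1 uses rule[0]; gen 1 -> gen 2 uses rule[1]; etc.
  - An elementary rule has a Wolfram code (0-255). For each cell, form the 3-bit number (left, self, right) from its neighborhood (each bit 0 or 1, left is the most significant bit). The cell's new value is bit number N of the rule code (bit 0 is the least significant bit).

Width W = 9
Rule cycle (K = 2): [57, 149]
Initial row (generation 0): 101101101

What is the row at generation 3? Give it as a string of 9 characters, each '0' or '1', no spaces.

Answer: 111111010

Derivation:
Gen 0: 101101101
Gen 1 (rule 57): 011011010
Gen 2 (rule 149): 000000011
Gen 3 (rule 57): 111111010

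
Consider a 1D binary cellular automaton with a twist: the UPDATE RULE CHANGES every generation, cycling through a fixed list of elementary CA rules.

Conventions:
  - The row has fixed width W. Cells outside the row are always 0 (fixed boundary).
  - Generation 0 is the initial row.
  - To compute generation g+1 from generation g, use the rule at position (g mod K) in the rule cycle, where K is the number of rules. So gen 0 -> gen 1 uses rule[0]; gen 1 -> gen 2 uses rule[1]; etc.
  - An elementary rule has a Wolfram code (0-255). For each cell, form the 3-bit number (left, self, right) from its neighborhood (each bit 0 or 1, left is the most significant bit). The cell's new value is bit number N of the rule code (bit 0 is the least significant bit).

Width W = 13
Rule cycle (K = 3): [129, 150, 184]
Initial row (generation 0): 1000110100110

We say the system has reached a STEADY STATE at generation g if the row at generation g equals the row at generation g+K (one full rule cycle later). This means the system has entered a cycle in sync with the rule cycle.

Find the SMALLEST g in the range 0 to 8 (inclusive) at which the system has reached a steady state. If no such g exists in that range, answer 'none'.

Answer: none

Derivation:
Gen 0: 1000110100110
Gen 1 (rule 129): 0010000000000
Gen 2 (rule 150): 0111000000000
Gen 3 (rule 184): 0110100000000
Gen 4 (rule 129): 0000001111111
Gen 5 (rule 150): 0000010111110
Gen 6 (rule 184): 0000001111101
Gen 7 (rule 129): 1111100111000
Gen 8 (rule 150): 0111011010100
Gen 9 (rule 184): 0110110101010
Gen 10 (rule 129): 0000000000000
Gen 11 (rule 150): 0000000000000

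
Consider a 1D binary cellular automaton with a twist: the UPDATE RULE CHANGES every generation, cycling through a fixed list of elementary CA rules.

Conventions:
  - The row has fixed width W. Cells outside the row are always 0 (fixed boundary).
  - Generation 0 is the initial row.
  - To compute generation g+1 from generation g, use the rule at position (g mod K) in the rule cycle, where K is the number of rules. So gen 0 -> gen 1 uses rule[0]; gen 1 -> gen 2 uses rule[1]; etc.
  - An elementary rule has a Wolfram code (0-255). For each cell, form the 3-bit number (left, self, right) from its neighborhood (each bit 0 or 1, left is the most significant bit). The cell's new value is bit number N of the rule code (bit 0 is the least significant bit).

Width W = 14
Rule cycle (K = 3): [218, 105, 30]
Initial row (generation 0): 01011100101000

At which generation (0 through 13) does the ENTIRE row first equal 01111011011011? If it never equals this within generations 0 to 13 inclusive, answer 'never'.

Answer: 4

Derivation:
Gen 0: 01011100101000
Gen 1 (rule 218): 10011111000100
Gen 2 (rule 105): 00010001010001
Gen 3 (rule 30): 00111011011011
Gen 4 (rule 218): 01111011011011
Gen 5 (rule 105): 01001111111111
Gen 6 (rule 30): 11111000000000
Gen 7 (rule 218): 11111100000000
Gen 8 (rule 105): 10000101111111
Gen 9 (rule 30): 11001101000000
Gen 10 (rule 218): 11111100100000
Gen 11 (rule 105): 10000100001111
Gen 12 (rule 30): 11001110011000
Gen 13 (rule 218): 11111111111100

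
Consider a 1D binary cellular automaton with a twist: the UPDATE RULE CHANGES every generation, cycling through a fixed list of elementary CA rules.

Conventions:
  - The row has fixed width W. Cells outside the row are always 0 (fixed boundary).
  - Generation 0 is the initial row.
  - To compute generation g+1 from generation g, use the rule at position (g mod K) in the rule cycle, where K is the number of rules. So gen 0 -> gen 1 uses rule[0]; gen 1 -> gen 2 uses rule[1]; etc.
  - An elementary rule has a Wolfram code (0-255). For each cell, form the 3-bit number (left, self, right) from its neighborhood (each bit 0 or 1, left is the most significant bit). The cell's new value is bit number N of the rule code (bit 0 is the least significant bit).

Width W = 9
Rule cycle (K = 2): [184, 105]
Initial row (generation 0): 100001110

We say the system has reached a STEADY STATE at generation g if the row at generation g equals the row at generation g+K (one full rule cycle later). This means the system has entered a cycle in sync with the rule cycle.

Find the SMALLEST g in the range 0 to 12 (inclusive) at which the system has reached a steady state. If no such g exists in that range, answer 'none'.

Answer: 11

Derivation:
Gen 0: 100001110
Gen 1 (rule 184): 010001101
Gen 2 (rule 105): 000101110
Gen 3 (rule 184): 000011101
Gen 4 (rule 105): 111010110
Gen 5 (rule 184): 110101101
Gen 6 (rule 105): 111011110
Gen 7 (rule 184): 110111101
Gen 8 (rule 105): 111100110
Gen 9 (rule 184): 111010101
Gen 10 (rule 105): 101101010
Gen 11 (rule 184): 011010101
Gen 12 (rule 105): 011101010
Gen 13 (rule 184): 011010101
Gen 14 (rule 105): 011101010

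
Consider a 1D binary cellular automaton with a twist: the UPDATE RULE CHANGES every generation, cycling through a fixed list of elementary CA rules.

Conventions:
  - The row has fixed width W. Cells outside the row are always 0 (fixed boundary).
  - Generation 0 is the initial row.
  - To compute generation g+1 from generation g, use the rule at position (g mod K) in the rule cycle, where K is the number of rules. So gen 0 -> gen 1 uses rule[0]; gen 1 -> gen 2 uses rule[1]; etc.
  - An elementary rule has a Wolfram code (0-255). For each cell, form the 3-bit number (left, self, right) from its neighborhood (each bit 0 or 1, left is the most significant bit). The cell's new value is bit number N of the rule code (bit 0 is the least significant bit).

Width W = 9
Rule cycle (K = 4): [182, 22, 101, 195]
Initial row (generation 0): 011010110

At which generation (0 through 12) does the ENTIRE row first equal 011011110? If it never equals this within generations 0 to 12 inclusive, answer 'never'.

Answer: never

Derivation:
Gen 0: 011010110
Gen 1 (rule 182): 100111001
Gen 2 (rule 22): 111000111
Gen 3 (rule 101): 001010001
Gen 4 (rule 195): 110000110
Gen 5 (rule 182): 001001001
Gen 6 (rule 22): 011111111
Gen 7 (rule 101): 000000001
Gen 8 (rule 195): 111111110
Gen 9 (rule 182): 011111101
Gen 10 (rule 22): 100000001
Gen 11 (rule 101): 101111101
Gen 12 (rule 195): 000111100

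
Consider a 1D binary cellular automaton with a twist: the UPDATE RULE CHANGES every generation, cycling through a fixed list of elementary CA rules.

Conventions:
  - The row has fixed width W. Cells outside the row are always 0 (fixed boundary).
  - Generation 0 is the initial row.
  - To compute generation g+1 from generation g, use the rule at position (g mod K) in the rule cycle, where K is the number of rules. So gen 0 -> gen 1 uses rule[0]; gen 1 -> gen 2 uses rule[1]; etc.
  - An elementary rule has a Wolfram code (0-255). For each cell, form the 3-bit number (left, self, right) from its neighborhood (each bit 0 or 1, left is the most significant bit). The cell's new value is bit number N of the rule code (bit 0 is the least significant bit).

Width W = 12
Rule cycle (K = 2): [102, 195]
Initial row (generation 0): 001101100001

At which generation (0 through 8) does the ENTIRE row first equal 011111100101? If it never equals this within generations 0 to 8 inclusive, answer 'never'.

Answer: 5

Derivation:
Gen 0: 001101100001
Gen 1 (rule 102): 010110100011
Gen 2 (rule 195): 100010001101
Gen 3 (rule 102): 100110010111
Gen 4 (rule 195): 001010100011
Gen 5 (rule 102): 011111100101
Gen 6 (rule 195): 101111101000
Gen 7 (rule 102): 110000111000
Gen 8 (rule 195): 010111011011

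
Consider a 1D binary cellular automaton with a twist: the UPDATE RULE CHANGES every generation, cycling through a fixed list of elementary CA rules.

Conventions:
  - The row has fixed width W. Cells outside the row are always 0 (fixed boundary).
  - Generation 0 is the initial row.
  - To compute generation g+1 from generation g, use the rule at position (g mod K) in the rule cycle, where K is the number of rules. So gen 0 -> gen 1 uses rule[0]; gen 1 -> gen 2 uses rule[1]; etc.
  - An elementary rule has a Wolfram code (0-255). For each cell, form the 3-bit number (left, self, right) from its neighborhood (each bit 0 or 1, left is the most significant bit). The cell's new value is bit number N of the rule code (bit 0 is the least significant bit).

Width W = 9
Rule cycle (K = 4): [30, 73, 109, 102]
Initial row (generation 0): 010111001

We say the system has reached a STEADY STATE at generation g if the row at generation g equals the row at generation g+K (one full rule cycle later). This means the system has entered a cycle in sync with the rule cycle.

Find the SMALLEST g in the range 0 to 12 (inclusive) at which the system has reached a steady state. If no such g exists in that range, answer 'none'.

Gen 0: 010111001
Gen 1 (rule 30): 110100111
Gen 2 (rule 73): 110000101
Gen 3 (rule 109): 110110111
Gen 4 (rule 102): 011011001
Gen 5 (rule 30): 110010111
Gen 6 (rule 73): 110000101
Gen 7 (rule 109): 110110111
Gen 8 (rule 102): 011011001
Gen 9 (rule 30): 110010111
Gen 10 (rule 73): 110000101
Gen 11 (rule 109): 110110111
Gen 12 (rule 102): 011011001
Gen 13 (rule 30): 110010111
Gen 14 (rule 73): 110000101
Gen 15 (rule 109): 110110111
Gen 16 (rule 102): 011011001

Answer: 2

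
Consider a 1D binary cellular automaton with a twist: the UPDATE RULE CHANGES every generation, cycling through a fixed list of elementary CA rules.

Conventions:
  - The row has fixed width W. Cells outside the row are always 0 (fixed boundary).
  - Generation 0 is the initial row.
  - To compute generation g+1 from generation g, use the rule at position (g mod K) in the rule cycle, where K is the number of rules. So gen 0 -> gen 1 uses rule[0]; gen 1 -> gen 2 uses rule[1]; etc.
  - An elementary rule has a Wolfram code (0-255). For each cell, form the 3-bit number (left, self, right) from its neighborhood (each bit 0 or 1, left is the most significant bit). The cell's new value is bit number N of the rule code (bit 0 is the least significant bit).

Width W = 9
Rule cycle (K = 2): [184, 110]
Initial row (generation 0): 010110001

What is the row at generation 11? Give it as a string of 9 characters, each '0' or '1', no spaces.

Gen 0: 010110001
Gen 1 (rule 184): 001101000
Gen 2 (rule 110): 011111000
Gen 3 (rule 184): 011110100
Gen 4 (rule 110): 110011100
Gen 5 (rule 184): 101011010
Gen 6 (rule 110): 111111110
Gen 7 (rule 184): 111111101
Gen 8 (rule 110): 100000111
Gen 9 (rule 184): 010000110
Gen 10 (rule 110): 110001110
Gen 11 (rule 184): 101001101

Answer: 101001101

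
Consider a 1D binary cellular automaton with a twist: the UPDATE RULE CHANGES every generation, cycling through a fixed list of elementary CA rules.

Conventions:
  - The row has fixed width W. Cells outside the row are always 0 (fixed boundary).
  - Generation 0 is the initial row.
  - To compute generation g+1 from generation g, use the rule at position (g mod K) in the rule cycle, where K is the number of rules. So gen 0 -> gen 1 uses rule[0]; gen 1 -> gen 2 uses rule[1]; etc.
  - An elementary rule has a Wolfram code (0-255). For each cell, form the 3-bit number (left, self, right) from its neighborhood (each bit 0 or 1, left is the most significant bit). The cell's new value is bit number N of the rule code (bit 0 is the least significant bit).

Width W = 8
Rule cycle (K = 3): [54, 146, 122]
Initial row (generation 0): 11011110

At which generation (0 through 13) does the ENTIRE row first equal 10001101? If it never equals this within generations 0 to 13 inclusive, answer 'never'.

Answer: never

Derivation:
Gen 0: 11011110
Gen 1 (rule 54): 00100001
Gen 2 (rule 146): 01010010
Gen 3 (rule 122): 10101101
Gen 4 (rule 54): 11110011
Gen 5 (rule 146): 01101100
Gen 6 (rule 122): 11111110
Gen 7 (rule 54): 00000001
Gen 8 (rule 146): 00000010
Gen 9 (rule 122): 00000101
Gen 10 (rule 54): 00001111
Gen 11 (rule 146): 00010110
Gen 12 (rule 122): 00101111
Gen 13 (rule 54): 01110000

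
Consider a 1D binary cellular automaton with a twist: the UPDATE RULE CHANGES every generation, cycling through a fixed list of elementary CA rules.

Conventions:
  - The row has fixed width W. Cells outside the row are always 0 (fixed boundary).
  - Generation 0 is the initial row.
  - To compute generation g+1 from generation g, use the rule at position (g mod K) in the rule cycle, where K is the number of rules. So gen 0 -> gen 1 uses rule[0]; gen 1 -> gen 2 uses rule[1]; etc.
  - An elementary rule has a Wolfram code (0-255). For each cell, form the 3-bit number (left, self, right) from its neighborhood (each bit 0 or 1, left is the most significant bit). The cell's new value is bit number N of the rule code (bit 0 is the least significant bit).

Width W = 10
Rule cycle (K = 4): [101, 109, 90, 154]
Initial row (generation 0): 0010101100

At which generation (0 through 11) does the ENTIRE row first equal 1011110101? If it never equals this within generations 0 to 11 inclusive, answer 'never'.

Gen 0: 0010101100
Gen 1 (rule 101): 1011110101
Gen 2 (rule 109): 1110011111
Gen 3 (rule 90): 1011110001
Gen 4 (rule 154): 0011101010
Gen 5 (rule 101): 1000111110
Gen 6 (rule 109): 1010100010
Gen 7 (rule 90): 0000010101
Gen 8 (rule 154): 0000100000
Gen 9 (rule 101): 1110101111
Gen 10 (rule 109): 1011111001
Gen 11 (rule 90): 0010001110

Answer: 1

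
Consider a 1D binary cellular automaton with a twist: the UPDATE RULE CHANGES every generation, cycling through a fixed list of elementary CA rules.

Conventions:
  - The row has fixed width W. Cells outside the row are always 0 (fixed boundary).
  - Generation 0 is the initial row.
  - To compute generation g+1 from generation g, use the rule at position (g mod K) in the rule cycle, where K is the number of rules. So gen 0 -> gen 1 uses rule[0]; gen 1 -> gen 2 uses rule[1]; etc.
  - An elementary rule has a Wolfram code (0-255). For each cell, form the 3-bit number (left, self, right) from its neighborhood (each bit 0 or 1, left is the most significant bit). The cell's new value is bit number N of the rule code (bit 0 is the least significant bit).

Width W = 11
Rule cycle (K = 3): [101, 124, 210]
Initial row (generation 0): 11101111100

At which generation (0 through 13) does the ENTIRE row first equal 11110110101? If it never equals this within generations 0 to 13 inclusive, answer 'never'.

Gen 0: 11101111100
Gen 1 (rule 101): 00110000101
Gen 2 (rule 124): 00111000111
Gen 3 (rule 210): 01011101011
Gen 4 (rule 101): 01100111101
Gen 5 (rule 124): 01110100111
Gen 6 (rule 210): 10110011011
Gen 7 (rule 101): 11010001101
Gen 8 (rule 124): 11111001111
Gen 9 (rule 210): 01111110111
Gen 10 (rule 101): 00000011001
Gen 11 (rule 124): 00000011101
Gen 12 (rule 210): 00000101100
Gen 13 (rule 101): 11110110101

Answer: 13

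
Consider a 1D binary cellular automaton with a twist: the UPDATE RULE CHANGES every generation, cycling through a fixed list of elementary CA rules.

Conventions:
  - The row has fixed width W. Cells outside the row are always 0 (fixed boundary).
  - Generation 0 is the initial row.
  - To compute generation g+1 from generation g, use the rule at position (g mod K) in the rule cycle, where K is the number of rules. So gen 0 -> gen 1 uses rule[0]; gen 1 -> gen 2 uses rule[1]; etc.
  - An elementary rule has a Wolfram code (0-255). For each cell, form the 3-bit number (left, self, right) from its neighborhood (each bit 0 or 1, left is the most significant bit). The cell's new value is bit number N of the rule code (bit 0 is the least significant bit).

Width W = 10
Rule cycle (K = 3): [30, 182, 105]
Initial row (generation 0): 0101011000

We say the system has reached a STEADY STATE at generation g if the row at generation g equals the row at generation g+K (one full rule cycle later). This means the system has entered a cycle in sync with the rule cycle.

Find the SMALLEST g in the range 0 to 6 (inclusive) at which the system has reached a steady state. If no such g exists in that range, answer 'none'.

Gen 0: 0101011000
Gen 1 (rule 30): 1101010100
Gen 2 (rule 182): 0011111110
Gen 3 (rule 105): 1010000010
Gen 4 (rule 30): 1011000111
Gen 5 (rule 182): 1100101010
Gen 6 (rule 105): 1100010100
Gen 7 (rule 30): 1010110110
Gen 8 (rule 182): 1111001001
Gen 9 (rule 105): 1001000000

Answer: none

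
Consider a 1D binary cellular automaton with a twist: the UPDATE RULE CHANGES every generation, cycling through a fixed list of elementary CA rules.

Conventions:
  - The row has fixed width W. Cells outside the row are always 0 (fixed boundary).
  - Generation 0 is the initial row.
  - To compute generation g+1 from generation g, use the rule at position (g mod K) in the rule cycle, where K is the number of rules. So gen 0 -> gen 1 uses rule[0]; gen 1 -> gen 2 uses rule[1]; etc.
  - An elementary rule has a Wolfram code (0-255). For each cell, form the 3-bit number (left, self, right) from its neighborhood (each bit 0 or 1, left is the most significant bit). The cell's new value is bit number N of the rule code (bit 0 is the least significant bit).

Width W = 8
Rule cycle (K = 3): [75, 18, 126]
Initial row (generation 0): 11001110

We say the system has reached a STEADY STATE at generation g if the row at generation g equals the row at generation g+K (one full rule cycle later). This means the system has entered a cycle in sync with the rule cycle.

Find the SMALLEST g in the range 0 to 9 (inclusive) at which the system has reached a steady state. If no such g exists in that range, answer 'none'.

Answer: 4

Derivation:
Gen 0: 11001110
Gen 1 (rule 75): 11011010
Gen 2 (rule 18): 00000001
Gen 3 (rule 126): 00000011
Gen 4 (rule 75): 11111111
Gen 5 (rule 18): 00000000
Gen 6 (rule 126): 00000000
Gen 7 (rule 75): 11111111
Gen 8 (rule 18): 00000000
Gen 9 (rule 126): 00000000
Gen 10 (rule 75): 11111111
Gen 11 (rule 18): 00000000
Gen 12 (rule 126): 00000000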